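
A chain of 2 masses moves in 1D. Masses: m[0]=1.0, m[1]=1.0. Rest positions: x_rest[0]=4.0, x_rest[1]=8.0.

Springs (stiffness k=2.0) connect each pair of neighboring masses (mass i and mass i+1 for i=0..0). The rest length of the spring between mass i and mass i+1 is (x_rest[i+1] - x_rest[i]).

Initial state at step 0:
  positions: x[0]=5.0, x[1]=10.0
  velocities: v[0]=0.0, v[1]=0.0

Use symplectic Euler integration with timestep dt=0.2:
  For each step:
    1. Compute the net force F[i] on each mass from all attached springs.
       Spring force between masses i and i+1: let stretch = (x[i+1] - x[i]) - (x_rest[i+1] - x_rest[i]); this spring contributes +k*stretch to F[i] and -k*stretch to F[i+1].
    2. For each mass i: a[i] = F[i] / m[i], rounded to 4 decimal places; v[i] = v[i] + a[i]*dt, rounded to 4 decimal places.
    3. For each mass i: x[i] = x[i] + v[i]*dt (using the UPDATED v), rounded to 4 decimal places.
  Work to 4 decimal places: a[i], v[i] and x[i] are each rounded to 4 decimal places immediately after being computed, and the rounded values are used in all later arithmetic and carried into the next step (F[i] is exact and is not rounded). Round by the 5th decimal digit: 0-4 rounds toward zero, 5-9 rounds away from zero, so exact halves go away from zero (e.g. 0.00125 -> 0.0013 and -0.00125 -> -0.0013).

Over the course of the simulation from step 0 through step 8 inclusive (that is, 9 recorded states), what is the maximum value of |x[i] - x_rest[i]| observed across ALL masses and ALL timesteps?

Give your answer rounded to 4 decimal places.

Answer: 2.0065

Derivation:
Step 0: x=[5.0000 10.0000] v=[0.0000 0.0000]
Step 1: x=[5.0800 9.9200] v=[0.4000 -0.4000]
Step 2: x=[5.2272 9.7728] v=[0.7360 -0.7360]
Step 3: x=[5.4180 9.5820] v=[0.9542 -0.9542]
Step 4: x=[5.6220 9.3780] v=[1.0198 -1.0198]
Step 5: x=[5.8064 9.1936] v=[0.9222 -0.9222]
Step 6: x=[5.9418 9.0582] v=[0.6771 -0.6771]
Step 7: x=[6.0065 8.9935] v=[0.3237 -0.3237]
Step 8: x=[5.9902 9.0098] v=[-0.0815 0.0815]
Max displacement = 2.0065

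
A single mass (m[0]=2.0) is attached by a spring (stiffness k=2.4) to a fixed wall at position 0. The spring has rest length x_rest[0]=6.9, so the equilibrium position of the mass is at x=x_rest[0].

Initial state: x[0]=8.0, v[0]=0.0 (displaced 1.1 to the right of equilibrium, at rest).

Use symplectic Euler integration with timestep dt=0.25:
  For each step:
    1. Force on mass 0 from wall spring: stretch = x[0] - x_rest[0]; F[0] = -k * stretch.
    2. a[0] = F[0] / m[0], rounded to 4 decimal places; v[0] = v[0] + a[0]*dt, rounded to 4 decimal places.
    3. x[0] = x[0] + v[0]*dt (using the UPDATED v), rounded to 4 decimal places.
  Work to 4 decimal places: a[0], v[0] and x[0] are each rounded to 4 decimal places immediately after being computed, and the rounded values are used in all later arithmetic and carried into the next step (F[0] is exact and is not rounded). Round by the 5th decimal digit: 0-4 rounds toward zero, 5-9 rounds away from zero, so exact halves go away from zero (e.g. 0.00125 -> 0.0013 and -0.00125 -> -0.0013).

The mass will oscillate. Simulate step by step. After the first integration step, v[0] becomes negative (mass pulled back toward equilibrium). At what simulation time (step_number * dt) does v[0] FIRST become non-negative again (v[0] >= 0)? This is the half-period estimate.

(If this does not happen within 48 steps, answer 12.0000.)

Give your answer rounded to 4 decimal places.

Step 0: x=[8.0000] v=[0.0000]
Step 1: x=[7.9175] v=[-0.3300]
Step 2: x=[7.7587] v=[-0.6353]
Step 3: x=[7.5355] v=[-0.8929]
Step 4: x=[7.2646] v=[-1.0836]
Step 5: x=[6.9664] v=[-1.1930]
Step 6: x=[6.6632] v=[-1.2129]
Step 7: x=[6.3777] v=[-1.1419]
Step 8: x=[6.1314] v=[-0.9852]
Step 9: x=[5.9428] v=[-0.7546]
Step 10: x=[5.8259] v=[-0.4675]
Step 11: x=[5.7896] v=[-0.1453]
Step 12: x=[5.8366] v=[0.1878]
First v>=0 after going negative at step 12, time=3.0000

Answer: 3.0000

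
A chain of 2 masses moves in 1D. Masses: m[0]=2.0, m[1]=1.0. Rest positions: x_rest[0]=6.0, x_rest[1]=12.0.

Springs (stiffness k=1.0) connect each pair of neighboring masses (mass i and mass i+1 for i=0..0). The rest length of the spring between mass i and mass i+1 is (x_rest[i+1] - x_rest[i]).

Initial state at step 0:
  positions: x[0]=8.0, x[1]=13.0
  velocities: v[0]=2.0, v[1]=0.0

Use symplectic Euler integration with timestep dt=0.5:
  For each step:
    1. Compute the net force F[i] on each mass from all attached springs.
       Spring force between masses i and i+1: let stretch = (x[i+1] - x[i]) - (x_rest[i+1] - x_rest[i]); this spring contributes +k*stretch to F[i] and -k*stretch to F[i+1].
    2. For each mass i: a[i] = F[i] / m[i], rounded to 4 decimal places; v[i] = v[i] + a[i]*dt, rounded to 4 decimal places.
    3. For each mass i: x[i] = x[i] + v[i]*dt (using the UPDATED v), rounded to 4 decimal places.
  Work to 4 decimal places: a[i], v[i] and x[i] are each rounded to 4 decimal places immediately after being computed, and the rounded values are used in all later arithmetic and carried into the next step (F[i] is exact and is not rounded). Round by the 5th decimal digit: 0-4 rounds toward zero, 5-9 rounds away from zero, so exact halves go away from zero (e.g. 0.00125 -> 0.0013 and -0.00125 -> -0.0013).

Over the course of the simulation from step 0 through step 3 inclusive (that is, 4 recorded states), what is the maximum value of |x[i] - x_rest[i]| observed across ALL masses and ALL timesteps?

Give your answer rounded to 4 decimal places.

Step 0: x=[8.0000 13.0000] v=[2.0000 0.0000]
Step 1: x=[8.8750 13.2500] v=[1.7500 0.5000]
Step 2: x=[9.5469 13.9063] v=[1.3438 1.3125]
Step 3: x=[10.0138 14.9727] v=[0.9337 2.1328]
Max displacement = 4.0138

Answer: 4.0138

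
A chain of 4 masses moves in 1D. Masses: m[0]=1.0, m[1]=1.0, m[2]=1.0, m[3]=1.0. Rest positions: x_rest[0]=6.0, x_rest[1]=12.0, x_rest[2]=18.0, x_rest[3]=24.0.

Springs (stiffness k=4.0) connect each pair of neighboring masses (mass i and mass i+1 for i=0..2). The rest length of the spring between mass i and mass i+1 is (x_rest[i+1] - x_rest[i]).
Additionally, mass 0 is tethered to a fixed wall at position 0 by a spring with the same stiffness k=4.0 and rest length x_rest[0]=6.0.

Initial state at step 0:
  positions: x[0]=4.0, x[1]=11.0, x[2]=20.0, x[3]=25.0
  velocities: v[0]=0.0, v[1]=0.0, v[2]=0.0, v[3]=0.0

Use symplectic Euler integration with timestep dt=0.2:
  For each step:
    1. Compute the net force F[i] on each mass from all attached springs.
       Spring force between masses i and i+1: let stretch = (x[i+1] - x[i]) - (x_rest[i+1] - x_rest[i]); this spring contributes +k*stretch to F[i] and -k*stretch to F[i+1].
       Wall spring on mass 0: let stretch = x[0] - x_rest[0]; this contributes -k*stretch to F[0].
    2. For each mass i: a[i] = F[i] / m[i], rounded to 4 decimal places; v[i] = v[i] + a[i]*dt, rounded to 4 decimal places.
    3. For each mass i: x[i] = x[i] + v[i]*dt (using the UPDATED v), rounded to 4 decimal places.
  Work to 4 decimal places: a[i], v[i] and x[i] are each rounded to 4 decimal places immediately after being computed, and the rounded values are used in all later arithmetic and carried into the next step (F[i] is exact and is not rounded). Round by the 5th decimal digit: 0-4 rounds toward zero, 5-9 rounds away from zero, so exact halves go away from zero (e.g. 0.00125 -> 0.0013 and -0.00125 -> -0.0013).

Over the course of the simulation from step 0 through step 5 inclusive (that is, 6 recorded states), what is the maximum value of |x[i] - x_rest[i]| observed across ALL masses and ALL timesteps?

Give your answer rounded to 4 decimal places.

Answer: 2.0160

Derivation:
Step 0: x=[4.0000 11.0000 20.0000 25.0000] v=[0.0000 0.0000 0.0000 0.0000]
Step 1: x=[4.4800 11.3200 19.3600 25.1600] v=[2.4000 1.6000 -3.2000 0.8000]
Step 2: x=[5.3376 11.8320 18.3616 25.3520] v=[4.2880 2.5600 -4.9920 0.9600]
Step 3: x=[6.3803 12.3496 17.4369 25.3855] v=[5.2134 2.5882 -4.6234 0.1677]
Step 4: x=[7.3572 12.7261 16.9700 25.1073] v=[4.8846 1.8826 -2.3344 -1.3912]
Step 5: x=[8.0160 12.9226 17.1261 24.4871] v=[3.2940 0.9826 0.7803 -3.1010]
Max displacement = 2.0160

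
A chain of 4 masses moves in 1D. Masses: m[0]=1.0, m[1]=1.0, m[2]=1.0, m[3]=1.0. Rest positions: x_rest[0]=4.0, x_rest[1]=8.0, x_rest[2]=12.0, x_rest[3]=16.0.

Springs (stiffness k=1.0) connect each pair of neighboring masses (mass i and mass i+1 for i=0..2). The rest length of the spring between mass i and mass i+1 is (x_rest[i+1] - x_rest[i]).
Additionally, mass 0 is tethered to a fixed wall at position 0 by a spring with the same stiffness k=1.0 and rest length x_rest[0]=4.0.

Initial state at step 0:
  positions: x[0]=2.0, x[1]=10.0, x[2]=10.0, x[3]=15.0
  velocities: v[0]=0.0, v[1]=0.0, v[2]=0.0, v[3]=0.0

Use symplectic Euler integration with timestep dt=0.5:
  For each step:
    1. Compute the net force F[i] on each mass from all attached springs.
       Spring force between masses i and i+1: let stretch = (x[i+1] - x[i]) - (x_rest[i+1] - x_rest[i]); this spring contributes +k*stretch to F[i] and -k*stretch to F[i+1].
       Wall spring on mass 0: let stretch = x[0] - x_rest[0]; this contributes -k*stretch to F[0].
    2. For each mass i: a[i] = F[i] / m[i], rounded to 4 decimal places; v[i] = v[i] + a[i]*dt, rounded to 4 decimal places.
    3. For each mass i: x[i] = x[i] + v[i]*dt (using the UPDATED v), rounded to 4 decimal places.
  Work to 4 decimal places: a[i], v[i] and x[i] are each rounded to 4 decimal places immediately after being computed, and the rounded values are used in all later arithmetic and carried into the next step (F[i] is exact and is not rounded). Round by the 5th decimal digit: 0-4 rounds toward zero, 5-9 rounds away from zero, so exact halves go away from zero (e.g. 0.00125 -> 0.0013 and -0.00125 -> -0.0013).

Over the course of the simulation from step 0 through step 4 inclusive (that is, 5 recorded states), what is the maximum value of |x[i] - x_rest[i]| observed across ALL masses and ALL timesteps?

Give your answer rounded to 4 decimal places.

Answer: 3.0156

Derivation:
Step 0: x=[2.0000 10.0000 10.0000 15.0000] v=[0.0000 0.0000 0.0000 0.0000]
Step 1: x=[3.5000 8.0000 11.2500 14.7500] v=[3.0000 -4.0000 2.5000 -0.5000]
Step 2: x=[5.2500 5.6875 12.5625 14.6250] v=[3.5000 -4.6250 2.6250 -0.2500]
Step 3: x=[5.7969 4.9844 12.6719 14.9844] v=[1.0938 -1.4063 0.2188 0.7188]
Step 4: x=[4.6915 6.4063 11.4376 15.7657] v=[-2.2109 2.8437 -2.4687 1.5626]
Max displacement = 3.0156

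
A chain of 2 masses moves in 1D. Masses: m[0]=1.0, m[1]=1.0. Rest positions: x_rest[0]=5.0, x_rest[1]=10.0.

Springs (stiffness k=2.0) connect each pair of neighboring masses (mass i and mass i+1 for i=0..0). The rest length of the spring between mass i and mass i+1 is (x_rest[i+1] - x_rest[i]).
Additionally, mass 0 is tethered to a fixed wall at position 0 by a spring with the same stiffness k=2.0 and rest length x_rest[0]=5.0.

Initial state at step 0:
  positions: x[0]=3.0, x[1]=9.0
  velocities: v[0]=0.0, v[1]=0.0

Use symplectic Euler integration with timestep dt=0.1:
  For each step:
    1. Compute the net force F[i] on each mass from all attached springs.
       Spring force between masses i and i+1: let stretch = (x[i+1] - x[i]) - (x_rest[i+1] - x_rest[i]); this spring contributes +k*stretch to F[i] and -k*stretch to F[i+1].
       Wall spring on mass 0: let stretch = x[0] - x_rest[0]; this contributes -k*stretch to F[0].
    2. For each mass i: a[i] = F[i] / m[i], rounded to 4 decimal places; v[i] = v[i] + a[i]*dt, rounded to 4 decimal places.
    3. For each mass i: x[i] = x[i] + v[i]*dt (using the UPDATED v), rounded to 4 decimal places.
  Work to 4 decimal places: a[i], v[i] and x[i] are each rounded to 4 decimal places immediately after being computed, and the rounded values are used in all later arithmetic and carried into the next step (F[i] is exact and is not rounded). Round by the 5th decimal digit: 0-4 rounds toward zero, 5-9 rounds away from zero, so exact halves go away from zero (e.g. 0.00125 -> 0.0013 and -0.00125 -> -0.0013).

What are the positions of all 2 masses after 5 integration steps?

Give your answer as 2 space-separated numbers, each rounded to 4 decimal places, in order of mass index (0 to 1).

Step 0: x=[3.0000 9.0000] v=[0.0000 0.0000]
Step 1: x=[3.0600 8.9800] v=[0.6000 -0.2000]
Step 2: x=[3.1772 8.9416] v=[1.1720 -0.3840]
Step 3: x=[3.3461 8.8879] v=[1.6894 -0.5369]
Step 4: x=[3.5590 8.8234] v=[2.1285 -0.6453]
Step 5: x=[3.8060 8.7536] v=[2.4696 -0.6982]

Answer: 3.8060 8.7536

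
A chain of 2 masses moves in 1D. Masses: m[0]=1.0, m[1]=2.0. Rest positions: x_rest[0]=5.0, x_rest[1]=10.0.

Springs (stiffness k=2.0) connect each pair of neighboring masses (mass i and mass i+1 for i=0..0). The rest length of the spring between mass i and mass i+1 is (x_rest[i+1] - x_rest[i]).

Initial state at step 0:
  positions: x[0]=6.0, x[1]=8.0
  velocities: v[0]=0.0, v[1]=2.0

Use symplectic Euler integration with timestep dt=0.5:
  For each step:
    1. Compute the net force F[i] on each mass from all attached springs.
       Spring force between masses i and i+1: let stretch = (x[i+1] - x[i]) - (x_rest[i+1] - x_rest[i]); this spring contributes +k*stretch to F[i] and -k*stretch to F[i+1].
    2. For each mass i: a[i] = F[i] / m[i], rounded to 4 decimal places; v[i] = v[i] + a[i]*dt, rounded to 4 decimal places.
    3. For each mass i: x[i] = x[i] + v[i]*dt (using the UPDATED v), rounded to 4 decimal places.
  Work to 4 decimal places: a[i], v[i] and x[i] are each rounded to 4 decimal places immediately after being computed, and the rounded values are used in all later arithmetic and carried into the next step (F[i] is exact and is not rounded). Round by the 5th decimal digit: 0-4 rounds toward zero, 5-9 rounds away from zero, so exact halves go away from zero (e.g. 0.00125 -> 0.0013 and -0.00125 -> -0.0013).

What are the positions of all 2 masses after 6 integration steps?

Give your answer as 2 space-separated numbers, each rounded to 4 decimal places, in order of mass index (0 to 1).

Answer: 10.6608 11.6699

Derivation:
Step 0: x=[6.0000 8.0000] v=[0.0000 2.0000]
Step 1: x=[4.5000 9.7500] v=[-3.0000 3.5000]
Step 2: x=[3.1250 11.4375] v=[-2.7500 3.3750]
Step 3: x=[3.4063 12.2969] v=[0.5625 1.7188]
Step 4: x=[5.6329 12.1837] v=[4.4531 -0.2265]
Step 5: x=[8.6349 11.6828] v=[6.0039 -1.0019]
Step 6: x=[10.6608 11.6699] v=[4.0518 -0.0259]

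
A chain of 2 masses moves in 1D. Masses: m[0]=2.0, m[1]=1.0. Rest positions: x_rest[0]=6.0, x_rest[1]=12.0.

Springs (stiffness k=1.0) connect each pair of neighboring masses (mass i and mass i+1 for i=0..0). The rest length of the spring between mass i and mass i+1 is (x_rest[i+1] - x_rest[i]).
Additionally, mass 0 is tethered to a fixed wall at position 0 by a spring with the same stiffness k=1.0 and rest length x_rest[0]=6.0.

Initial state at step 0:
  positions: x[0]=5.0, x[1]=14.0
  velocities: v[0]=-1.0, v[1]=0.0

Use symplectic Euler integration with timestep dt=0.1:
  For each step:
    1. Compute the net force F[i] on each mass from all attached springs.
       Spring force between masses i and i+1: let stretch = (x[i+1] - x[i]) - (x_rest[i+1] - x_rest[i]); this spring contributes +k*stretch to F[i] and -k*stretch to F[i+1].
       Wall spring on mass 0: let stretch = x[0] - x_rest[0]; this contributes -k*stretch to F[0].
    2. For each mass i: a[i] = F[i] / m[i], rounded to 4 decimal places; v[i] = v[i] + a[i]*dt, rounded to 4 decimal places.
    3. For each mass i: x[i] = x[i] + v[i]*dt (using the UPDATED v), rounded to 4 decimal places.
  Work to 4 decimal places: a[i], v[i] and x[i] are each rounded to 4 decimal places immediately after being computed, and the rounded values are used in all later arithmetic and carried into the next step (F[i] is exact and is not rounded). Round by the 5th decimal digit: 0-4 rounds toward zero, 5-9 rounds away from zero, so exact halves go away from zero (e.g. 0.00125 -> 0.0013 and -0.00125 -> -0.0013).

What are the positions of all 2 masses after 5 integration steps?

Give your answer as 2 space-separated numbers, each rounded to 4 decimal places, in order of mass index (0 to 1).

Answer: 4.8077 13.5477

Derivation:
Step 0: x=[5.0000 14.0000] v=[-1.0000 0.0000]
Step 1: x=[4.9200 13.9700] v=[-0.8000 -0.3000]
Step 2: x=[4.8607 13.9095] v=[-0.5935 -0.6050]
Step 3: x=[4.8223 13.8185] v=[-0.3841 -0.9099]
Step 4: x=[4.8048 13.6976] v=[-0.1754 -1.2095]
Step 5: x=[4.8077 13.5477] v=[0.0290 -1.4988]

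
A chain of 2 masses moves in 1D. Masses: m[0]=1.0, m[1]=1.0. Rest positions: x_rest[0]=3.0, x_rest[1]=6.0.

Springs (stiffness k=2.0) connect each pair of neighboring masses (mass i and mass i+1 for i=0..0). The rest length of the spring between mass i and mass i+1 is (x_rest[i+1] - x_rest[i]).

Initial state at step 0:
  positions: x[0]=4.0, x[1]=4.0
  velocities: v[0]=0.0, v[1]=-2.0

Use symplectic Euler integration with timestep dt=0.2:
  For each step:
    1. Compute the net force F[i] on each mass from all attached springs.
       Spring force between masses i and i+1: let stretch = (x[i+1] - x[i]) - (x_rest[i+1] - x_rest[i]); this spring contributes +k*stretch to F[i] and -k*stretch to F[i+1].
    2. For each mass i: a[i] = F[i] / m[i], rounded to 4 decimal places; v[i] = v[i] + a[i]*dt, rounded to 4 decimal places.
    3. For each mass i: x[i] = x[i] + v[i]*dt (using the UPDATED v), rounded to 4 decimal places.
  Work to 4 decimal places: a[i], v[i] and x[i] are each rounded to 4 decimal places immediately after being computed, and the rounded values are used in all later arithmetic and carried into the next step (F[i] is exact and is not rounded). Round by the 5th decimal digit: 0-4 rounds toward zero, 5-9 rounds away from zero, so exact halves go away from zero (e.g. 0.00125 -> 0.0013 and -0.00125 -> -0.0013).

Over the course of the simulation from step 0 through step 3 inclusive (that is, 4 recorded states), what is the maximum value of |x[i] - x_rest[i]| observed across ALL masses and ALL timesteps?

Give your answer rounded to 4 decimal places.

Step 0: x=[4.0000 4.0000] v=[0.0000 -2.0000]
Step 1: x=[3.7600 3.8400] v=[-1.2000 -0.8000]
Step 2: x=[3.2864 3.9136] v=[-2.3680 0.3680]
Step 3: x=[2.6230 4.1770] v=[-3.3171 1.3171]
Max displacement = 2.1600

Answer: 2.1600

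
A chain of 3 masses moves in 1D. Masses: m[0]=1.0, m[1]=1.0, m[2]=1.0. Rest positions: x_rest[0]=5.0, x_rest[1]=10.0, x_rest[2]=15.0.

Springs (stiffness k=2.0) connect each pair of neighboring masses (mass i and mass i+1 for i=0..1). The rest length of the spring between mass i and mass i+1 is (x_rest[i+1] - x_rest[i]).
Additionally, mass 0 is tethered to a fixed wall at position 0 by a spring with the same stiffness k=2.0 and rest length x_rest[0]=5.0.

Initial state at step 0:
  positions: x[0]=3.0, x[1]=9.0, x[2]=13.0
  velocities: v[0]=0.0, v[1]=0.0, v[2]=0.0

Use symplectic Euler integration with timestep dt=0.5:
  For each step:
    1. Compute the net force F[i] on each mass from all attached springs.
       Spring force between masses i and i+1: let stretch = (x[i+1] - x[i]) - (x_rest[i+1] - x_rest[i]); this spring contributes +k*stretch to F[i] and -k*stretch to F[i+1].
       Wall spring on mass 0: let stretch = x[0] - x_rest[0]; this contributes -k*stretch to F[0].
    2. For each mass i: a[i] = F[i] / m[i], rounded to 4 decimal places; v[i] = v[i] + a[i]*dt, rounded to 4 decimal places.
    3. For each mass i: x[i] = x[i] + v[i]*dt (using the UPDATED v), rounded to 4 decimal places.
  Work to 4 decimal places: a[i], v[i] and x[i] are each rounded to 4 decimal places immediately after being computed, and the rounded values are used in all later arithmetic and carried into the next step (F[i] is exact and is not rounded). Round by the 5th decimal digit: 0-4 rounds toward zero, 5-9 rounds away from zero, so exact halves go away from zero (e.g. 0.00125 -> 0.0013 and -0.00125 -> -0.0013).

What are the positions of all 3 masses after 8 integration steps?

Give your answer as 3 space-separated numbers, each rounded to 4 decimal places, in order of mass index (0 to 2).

Answer: 5.1914 12.1564 16.5431

Derivation:
Step 0: x=[3.0000 9.0000 13.0000] v=[0.0000 0.0000 0.0000]
Step 1: x=[4.5000 8.0000 13.5000] v=[3.0000 -2.0000 1.0000]
Step 2: x=[5.5000 8.0000 13.7500] v=[2.0000 0.0000 0.5000]
Step 3: x=[5.0000 9.6250 13.6250] v=[-1.0000 3.2500 -0.2500]
Step 4: x=[4.3125 10.9375 14.0000] v=[-1.3750 2.6250 0.7500]
Step 5: x=[4.7813 10.4688 15.3438] v=[0.9375 -0.9375 2.6875]
Step 6: x=[5.7032 9.5938 16.7501] v=[1.8437 -1.7500 2.8125]
Step 7: x=[5.7188 10.3517 17.0782] v=[0.0311 1.5157 0.6562]
Step 8: x=[5.1914 12.1564 16.5431] v=[-1.0548 3.6093 -1.0703]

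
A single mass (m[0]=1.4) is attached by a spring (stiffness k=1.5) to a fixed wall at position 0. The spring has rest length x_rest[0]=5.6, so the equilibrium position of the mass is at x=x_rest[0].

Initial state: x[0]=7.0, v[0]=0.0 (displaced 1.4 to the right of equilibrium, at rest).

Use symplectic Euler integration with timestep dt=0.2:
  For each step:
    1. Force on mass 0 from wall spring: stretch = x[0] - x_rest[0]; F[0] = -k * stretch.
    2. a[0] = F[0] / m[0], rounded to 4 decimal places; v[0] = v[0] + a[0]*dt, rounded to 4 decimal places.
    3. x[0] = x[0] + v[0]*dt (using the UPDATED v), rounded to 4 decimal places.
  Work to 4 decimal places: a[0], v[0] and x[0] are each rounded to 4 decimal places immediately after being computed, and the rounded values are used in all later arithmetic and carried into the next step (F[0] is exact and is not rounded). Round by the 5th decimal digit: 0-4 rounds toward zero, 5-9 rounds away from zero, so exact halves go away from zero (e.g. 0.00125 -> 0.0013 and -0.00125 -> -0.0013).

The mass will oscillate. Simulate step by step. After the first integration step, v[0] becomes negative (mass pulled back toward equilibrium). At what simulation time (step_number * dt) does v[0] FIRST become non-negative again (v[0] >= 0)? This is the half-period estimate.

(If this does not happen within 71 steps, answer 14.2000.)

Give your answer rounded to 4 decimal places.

Step 0: x=[7.0000] v=[0.0000]
Step 1: x=[6.9400] v=[-0.3000]
Step 2: x=[6.8226] v=[-0.5871]
Step 3: x=[6.6528] v=[-0.8491]
Step 4: x=[6.4379] v=[-1.0747]
Step 5: x=[6.1870] v=[-1.2543]
Step 6: x=[5.9110] v=[-1.3801]
Step 7: x=[5.6217] v=[-1.4467]
Step 8: x=[5.3314] v=[-1.4514]
Step 9: x=[5.0526] v=[-1.3938]
Step 10: x=[4.7973] v=[-1.2765]
Step 11: x=[4.5764] v=[-1.1045]
Step 12: x=[4.3994] v=[-0.8852]
Step 13: x=[4.2738] v=[-0.6279]
Step 14: x=[4.2051] v=[-0.3437]
Step 15: x=[4.1961] v=[-0.0448]
Step 16: x=[4.2473] v=[0.2560]
First v>=0 after going negative at step 16, time=3.2000

Answer: 3.2000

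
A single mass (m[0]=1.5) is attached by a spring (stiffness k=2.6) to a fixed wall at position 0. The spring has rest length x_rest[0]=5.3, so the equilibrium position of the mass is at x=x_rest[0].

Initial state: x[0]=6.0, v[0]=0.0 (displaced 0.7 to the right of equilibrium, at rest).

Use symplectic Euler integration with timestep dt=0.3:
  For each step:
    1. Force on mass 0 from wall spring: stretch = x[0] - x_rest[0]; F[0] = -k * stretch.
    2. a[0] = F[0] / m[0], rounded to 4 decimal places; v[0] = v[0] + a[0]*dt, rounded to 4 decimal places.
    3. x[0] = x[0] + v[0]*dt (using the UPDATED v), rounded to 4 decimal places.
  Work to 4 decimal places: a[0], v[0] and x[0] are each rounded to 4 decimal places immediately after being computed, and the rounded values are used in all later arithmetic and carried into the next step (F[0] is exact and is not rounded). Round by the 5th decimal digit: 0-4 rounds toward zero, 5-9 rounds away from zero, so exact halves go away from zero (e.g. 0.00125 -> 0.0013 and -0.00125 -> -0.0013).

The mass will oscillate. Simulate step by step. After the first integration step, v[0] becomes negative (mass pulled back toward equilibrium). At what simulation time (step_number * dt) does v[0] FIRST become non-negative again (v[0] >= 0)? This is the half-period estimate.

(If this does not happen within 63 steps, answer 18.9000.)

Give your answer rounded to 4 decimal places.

Answer: 2.4000

Derivation:
Step 0: x=[6.0000] v=[0.0000]
Step 1: x=[5.8908] v=[-0.3640]
Step 2: x=[5.6894] v=[-0.6712]
Step 3: x=[5.4273] v=[-0.8737]
Step 4: x=[5.1453] v=[-0.9399]
Step 5: x=[4.8875] v=[-0.8595]
Step 6: x=[4.6940] v=[-0.6450]
Step 7: x=[4.5950] v=[-0.3299]
Step 8: x=[4.6060] v=[0.0367]
First v>=0 after going negative at step 8, time=2.4000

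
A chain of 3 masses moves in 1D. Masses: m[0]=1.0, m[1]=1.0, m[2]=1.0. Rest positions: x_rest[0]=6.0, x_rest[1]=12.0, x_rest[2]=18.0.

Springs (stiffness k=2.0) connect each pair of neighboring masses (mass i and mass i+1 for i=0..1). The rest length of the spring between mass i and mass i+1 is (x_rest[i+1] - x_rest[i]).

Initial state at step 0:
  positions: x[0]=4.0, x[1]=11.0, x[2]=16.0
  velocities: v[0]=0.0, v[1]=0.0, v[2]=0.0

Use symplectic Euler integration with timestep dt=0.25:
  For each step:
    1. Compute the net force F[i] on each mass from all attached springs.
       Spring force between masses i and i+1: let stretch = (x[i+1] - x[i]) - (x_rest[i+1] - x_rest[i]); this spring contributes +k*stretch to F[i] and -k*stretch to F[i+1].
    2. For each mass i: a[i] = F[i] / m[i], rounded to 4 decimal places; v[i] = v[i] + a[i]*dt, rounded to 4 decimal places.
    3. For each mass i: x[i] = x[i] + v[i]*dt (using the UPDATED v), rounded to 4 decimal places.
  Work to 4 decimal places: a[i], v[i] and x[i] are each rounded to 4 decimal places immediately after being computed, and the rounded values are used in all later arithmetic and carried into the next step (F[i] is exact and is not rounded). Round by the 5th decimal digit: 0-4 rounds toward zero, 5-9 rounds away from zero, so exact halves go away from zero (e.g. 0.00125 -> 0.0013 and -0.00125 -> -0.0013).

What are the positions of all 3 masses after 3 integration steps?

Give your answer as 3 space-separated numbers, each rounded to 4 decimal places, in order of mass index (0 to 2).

Answer: 4.5332 9.9336 16.5332

Derivation:
Step 0: x=[4.0000 11.0000 16.0000] v=[0.0000 0.0000 0.0000]
Step 1: x=[4.1250 10.7500 16.1250] v=[0.5000 -1.0000 0.5000]
Step 2: x=[4.3281 10.3438 16.3281] v=[0.8125 -1.6250 0.8125]
Step 3: x=[4.5332 9.9336 16.5332] v=[0.8204 -1.6407 0.8204]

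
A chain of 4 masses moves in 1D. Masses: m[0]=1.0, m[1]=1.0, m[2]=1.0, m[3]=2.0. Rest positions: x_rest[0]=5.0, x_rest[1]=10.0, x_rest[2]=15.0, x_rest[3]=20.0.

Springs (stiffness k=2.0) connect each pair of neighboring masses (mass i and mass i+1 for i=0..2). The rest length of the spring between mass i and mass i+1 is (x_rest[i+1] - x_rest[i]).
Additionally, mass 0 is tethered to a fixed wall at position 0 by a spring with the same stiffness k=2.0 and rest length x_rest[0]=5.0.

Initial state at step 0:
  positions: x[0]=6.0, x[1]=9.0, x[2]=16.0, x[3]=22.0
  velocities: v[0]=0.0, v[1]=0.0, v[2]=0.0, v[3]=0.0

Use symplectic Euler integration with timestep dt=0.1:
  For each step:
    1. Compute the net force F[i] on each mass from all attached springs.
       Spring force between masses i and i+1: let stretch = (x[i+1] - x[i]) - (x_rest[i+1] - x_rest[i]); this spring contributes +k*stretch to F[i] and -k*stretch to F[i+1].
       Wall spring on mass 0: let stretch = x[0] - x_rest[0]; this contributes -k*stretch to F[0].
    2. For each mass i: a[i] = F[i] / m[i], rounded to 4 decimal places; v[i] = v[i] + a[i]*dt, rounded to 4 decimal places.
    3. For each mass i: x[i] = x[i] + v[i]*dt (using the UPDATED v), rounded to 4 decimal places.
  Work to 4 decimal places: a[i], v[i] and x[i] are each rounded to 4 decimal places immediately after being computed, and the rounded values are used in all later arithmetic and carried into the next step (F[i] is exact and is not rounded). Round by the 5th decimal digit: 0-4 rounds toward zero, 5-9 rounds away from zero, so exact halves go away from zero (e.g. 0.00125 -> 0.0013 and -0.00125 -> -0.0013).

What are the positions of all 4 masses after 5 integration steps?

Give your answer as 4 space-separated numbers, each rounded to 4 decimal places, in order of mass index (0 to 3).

Answer: 5.2330 10.0407 15.7719 21.8471

Derivation:
Step 0: x=[6.0000 9.0000 16.0000 22.0000] v=[0.0000 0.0000 0.0000 0.0000]
Step 1: x=[5.9400 9.0800 15.9800 21.9900] v=[-0.6000 0.8000 -0.2000 -0.1000]
Step 2: x=[5.8240 9.2352 15.9422 21.9699] v=[-1.1600 1.5520 -0.3780 -0.2010]
Step 3: x=[5.6597 9.4563 15.8908 21.9395] v=[-1.6426 2.2112 -0.5139 -0.3038]
Step 4: x=[5.4582 9.7302 15.8317 21.8986] v=[-2.0152 2.7388 -0.5911 -0.4087]
Step 5: x=[5.2330 10.0407 15.7719 21.8471] v=[-2.2524 3.1047 -0.5980 -0.5154]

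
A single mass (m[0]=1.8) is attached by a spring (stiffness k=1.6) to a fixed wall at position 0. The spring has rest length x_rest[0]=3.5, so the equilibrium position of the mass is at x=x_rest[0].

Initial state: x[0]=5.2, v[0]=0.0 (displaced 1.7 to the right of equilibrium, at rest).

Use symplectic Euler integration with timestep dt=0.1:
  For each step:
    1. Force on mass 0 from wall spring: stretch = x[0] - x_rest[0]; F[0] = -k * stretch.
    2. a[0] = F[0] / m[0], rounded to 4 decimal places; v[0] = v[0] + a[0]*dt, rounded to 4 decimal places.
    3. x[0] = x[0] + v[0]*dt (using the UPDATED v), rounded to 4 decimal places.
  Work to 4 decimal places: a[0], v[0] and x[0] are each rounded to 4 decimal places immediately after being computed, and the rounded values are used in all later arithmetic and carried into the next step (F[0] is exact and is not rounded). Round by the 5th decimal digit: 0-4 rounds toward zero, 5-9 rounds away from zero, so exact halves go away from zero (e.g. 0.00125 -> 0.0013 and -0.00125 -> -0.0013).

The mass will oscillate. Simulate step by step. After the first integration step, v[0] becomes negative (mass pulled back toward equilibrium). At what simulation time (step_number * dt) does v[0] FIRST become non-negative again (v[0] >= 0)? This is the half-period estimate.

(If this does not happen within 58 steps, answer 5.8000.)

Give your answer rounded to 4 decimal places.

Answer: 3.4000

Derivation:
Step 0: x=[5.2000] v=[0.0000]
Step 1: x=[5.1849] v=[-0.1511]
Step 2: x=[5.1548] v=[-0.3009]
Step 3: x=[5.1100] v=[-0.4480]
Step 4: x=[5.0509] v=[-0.5911]
Step 5: x=[4.9780] v=[-0.7290]
Step 6: x=[4.8920] v=[-0.8604]
Step 7: x=[4.7936] v=[-0.9841]
Step 8: x=[4.6837] v=[-1.0991]
Step 9: x=[4.5633] v=[-1.2043]
Step 10: x=[4.4334] v=[-1.2988]
Step 11: x=[4.2952] v=[-1.3818]
Step 12: x=[4.1500] v=[-1.4525]
Step 13: x=[3.9990] v=[-1.5103]
Step 14: x=[3.8435] v=[-1.5547]
Step 15: x=[3.6850] v=[-1.5852]
Step 16: x=[3.5248] v=[-1.6016]
Step 17: x=[3.3644] v=[-1.6038]
Step 18: x=[3.2052] v=[-1.5918]
Step 19: x=[3.0486] v=[-1.5656]
Step 20: x=[2.8961] v=[-1.5255]
Step 21: x=[2.7489] v=[-1.4718]
Step 22: x=[2.6084] v=[-1.4050]
Step 23: x=[2.4758] v=[-1.3258]
Step 24: x=[2.3523] v=[-1.2348]
Step 25: x=[2.2390] v=[-1.1328]
Step 26: x=[2.1369] v=[-1.0207]
Step 27: x=[2.0470] v=[-0.8995]
Step 28: x=[1.9700] v=[-0.7703]
Step 29: x=[1.9066] v=[-0.6343]
Step 30: x=[1.8573] v=[-0.4927]
Step 31: x=[1.8226] v=[-0.3467]
Step 32: x=[1.8028] v=[-0.1976]
Step 33: x=[1.7981] v=[-0.0467]
Step 34: x=[1.8086] v=[0.1046]
First v>=0 after going negative at step 34, time=3.4000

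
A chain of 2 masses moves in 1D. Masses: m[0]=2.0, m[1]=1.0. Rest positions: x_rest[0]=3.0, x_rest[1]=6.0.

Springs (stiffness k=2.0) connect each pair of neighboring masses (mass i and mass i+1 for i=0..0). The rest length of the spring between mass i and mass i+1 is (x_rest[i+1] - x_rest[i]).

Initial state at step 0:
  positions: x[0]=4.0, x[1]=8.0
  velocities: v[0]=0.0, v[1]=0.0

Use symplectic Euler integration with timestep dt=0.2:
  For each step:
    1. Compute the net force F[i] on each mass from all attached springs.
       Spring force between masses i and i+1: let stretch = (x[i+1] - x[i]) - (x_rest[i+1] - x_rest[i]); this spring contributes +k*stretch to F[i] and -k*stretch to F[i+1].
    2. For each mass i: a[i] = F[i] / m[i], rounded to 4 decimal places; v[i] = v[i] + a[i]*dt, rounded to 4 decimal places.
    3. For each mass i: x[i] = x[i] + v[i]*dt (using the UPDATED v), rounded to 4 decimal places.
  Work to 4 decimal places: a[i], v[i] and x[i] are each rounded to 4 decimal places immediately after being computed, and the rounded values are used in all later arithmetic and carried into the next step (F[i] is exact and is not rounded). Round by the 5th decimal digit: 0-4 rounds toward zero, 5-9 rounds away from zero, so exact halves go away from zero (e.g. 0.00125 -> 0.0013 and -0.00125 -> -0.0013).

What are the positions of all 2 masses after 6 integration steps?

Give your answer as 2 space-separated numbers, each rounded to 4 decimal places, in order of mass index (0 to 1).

Answer: 4.5493 6.9012

Derivation:
Step 0: x=[4.0000 8.0000] v=[0.0000 0.0000]
Step 1: x=[4.0400 7.9200] v=[0.2000 -0.4000]
Step 2: x=[4.1152 7.7696] v=[0.3760 -0.7520]
Step 3: x=[4.2166 7.5668] v=[0.5069 -1.0138]
Step 4: x=[4.3320 7.3360] v=[0.5769 -1.1539]
Step 5: x=[4.4475 7.1049] v=[0.5777 -1.1555]
Step 6: x=[4.5493 6.9012] v=[0.5092 -1.0185]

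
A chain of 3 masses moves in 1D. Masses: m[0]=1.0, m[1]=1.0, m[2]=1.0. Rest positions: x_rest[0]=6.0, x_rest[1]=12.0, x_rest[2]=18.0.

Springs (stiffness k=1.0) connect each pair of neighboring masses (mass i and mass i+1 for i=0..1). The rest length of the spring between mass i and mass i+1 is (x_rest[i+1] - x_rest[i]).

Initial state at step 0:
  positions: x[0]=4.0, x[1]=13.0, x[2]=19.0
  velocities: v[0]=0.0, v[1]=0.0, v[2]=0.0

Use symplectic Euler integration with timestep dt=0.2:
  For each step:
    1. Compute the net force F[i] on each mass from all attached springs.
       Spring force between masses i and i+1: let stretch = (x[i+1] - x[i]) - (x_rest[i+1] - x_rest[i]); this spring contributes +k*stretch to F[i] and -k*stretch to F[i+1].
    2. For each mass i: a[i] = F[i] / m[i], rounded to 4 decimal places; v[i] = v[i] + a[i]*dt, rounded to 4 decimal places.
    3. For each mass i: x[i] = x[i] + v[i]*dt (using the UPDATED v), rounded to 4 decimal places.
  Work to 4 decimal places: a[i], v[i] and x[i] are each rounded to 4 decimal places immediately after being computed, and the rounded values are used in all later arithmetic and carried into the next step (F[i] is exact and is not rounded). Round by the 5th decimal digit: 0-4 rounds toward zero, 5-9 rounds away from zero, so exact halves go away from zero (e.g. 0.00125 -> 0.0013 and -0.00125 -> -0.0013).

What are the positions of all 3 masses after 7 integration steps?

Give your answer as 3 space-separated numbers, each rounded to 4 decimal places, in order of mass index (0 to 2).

Answer: 6.3351 11.1242 18.5408

Derivation:
Step 0: x=[4.0000 13.0000 19.0000] v=[0.0000 0.0000 0.0000]
Step 1: x=[4.1200 12.8800 19.0000] v=[0.6000 -0.6000 0.0000]
Step 2: x=[4.3504 12.6544 18.9952] v=[1.1520 -1.1280 -0.0240]
Step 3: x=[4.6730 12.3503 18.9768] v=[1.6128 -1.5206 -0.0922]
Step 4: x=[5.0627 12.0041 18.9333] v=[1.9483 -1.7308 -0.2175]
Step 5: x=[5.4900 11.6575 18.8526] v=[2.1366 -1.7332 -0.4033]
Step 6: x=[5.9240 11.3520 18.7241] v=[2.1701 -1.5277 -0.6423]
Step 7: x=[6.3351 11.1242 18.5408] v=[2.0557 -1.1389 -0.9167]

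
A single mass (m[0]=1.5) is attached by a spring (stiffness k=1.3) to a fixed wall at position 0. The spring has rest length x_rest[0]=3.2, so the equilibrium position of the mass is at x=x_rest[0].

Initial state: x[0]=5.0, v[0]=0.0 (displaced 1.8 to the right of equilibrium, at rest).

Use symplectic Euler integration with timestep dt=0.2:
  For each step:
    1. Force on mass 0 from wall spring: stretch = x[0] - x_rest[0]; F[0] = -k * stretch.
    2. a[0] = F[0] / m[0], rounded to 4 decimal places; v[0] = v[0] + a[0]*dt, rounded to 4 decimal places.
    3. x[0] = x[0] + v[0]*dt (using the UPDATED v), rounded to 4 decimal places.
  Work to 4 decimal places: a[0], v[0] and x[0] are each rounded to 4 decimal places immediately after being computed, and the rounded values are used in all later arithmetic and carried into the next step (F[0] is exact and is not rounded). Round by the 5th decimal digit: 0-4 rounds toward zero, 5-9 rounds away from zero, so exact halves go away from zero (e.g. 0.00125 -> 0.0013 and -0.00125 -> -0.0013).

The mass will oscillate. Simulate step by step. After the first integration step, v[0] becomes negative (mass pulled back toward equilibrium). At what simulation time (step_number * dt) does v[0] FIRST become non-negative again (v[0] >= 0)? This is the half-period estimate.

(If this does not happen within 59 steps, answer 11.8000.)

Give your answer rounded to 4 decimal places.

Answer: 3.4000

Derivation:
Step 0: x=[5.0000] v=[0.0000]
Step 1: x=[4.9376] v=[-0.3120]
Step 2: x=[4.8150] v=[-0.6132]
Step 3: x=[4.6364] v=[-0.8931]
Step 4: x=[4.4080] v=[-1.1421]
Step 5: x=[4.1377] v=[-1.3515]
Step 6: x=[3.8349] v=[-1.5140]
Step 7: x=[3.5101] v=[-1.6240]
Step 8: x=[3.1745] v=[-1.6778]
Step 9: x=[2.8398] v=[-1.6734]
Step 10: x=[2.5176] v=[-1.6110]
Step 11: x=[2.2191] v=[-1.4927]
Step 12: x=[1.9546] v=[-1.3227]
Step 13: x=[1.7332] v=[-1.1068]
Step 14: x=[1.5627] v=[-0.8526]
Step 15: x=[1.4489] v=[-0.5688]
Step 16: x=[1.3958] v=[-0.2653]
Step 17: x=[1.4053] v=[0.0474]
First v>=0 after going negative at step 17, time=3.4000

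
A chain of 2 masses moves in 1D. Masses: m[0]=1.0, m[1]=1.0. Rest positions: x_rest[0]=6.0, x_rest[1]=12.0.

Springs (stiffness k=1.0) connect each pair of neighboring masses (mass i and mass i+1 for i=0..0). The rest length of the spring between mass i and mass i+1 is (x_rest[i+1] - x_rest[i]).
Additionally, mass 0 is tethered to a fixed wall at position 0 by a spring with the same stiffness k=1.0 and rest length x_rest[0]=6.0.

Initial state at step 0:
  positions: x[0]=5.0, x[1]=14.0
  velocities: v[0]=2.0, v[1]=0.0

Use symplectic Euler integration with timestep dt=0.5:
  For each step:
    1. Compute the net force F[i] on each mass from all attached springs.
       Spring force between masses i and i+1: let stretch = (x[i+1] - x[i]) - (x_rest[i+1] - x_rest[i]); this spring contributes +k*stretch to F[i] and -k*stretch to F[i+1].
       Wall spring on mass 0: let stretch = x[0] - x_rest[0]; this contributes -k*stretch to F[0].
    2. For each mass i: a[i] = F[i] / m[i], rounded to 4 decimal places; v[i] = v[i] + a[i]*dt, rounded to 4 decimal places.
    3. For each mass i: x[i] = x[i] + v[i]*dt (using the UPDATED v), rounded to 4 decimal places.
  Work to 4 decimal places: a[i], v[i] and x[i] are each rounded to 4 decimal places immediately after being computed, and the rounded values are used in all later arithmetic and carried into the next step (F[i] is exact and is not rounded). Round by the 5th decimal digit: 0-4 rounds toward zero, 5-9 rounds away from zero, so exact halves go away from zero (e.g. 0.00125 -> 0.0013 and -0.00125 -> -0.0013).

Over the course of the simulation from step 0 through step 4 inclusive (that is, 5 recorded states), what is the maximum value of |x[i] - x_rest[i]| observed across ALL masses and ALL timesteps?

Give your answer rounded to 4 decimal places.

Answer: 3.3282

Derivation:
Step 0: x=[5.0000 14.0000] v=[2.0000 0.0000]
Step 1: x=[7.0000 13.2500] v=[4.0000 -1.5000]
Step 2: x=[8.8125 12.4375] v=[3.6250 -1.6250]
Step 3: x=[9.3282 12.2188] v=[1.0313 -0.4375]
Step 4: x=[8.2345 12.7774] v=[-2.1875 1.1172]
Max displacement = 3.3282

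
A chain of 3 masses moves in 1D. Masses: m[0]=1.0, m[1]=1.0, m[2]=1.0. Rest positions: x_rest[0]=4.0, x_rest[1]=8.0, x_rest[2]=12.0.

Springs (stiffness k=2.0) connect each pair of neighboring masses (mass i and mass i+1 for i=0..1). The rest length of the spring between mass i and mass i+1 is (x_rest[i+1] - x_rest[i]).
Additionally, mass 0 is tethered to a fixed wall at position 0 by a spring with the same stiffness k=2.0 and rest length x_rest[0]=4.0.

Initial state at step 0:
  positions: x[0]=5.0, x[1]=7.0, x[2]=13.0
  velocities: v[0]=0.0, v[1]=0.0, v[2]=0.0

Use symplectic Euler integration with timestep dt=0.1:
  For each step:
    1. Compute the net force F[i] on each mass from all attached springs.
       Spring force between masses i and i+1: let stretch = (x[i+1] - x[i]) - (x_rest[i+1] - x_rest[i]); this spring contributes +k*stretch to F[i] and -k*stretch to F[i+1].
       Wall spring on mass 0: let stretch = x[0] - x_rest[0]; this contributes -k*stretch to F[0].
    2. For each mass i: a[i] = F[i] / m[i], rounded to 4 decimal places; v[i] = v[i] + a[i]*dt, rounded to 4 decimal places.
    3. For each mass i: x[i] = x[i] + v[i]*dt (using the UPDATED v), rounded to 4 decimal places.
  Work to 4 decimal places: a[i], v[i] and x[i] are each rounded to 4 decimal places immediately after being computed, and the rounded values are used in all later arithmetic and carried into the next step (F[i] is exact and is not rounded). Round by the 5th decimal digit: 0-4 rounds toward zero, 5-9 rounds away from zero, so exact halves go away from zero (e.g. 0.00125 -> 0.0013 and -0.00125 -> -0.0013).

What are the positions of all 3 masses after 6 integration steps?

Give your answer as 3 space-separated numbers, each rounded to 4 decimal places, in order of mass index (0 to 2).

Step 0: x=[5.0000 7.0000 13.0000] v=[0.0000 0.0000 0.0000]
Step 1: x=[4.9400 7.0800 12.9600] v=[-0.6000 0.8000 -0.4000]
Step 2: x=[4.8240 7.2348 12.8824] v=[-1.1600 1.5480 -0.7760]
Step 3: x=[4.6597 7.4543 12.7719] v=[-1.6426 2.1954 -1.1055]
Step 4: x=[4.4581 7.7243 12.6350] v=[-2.0156 2.7000 -1.3690]
Step 5: x=[4.2327 8.0272 12.4799] v=[-2.2540 3.0289 -1.5511]
Step 6: x=[3.9985 8.3433 12.3157] v=[-2.3416 3.1605 -1.6416]

Answer: 3.9985 8.3433 12.3157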